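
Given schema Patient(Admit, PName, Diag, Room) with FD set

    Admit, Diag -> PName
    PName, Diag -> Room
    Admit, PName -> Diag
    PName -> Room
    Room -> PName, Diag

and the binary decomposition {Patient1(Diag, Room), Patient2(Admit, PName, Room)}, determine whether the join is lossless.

Yes

Common attributes: Patient1 ∩ Patient2 = {Room}.
Closure of {Room}: Room → PName, Diag applies, adding PName, Diag. So (Room)⁺ = {PName, Diag, Room}.
This closure contains every attribute of Patient1, so Patient1 ∩ Patient2 → Patient1. The join is lossless.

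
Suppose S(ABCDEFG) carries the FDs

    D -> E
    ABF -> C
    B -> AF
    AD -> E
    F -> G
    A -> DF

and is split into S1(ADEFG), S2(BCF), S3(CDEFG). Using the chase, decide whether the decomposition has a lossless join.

No

Chase test. Columns are ABCDEFG; row i has aⱼ where attribute j ∈ Si, else bᵢⱼ.
Initial tableau (one row per fragment):
  row 1: a1 b12 b13 a4 a5 a6 a7
  row 2: b21 a2 a3 b24 b25 a6 b27
  row 3: b31 b32 a3 a4 a5 a6 a7
Rows 1 and 2 agree on F; apply F→G and equate their G entries.
No row becomes fully distinguished — the join is lossy.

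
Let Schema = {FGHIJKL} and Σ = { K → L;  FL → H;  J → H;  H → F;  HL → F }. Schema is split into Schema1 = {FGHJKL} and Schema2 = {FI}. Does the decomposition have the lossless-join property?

Common attributes: Schema1 ∩ Schema2 = {F}.
No dependency enlarges {F}, so (F)⁺ = {F}.
The closure contains neither all of Schema1 = {FGHJKL} nor all of Schema2 = {FI}, so the common attributes are not a superkey of either fragment. The join is lossy.

No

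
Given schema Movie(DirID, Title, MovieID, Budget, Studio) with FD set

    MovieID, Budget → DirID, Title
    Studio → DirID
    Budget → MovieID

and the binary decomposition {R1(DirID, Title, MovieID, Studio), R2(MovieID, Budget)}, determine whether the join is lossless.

Common attributes: R1 ∩ R2 = {MovieID}.
No dependency enlarges {MovieID}, so (MovieID)⁺ = {MovieID}.
The closure contains neither all of R1 = {DirID, Title, MovieID, Studio} nor all of R2 = {MovieID, Budget}, so the common attributes are not a superkey of either fragment. The join is lossy.

No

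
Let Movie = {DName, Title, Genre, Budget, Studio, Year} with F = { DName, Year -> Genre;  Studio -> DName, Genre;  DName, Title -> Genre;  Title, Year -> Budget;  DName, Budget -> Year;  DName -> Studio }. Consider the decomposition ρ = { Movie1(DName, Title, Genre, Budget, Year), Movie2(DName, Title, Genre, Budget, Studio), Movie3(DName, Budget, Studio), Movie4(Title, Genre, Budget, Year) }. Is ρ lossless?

Chase test. Columns are DName, Title, Genre, Budget, Studio, Year; row i has aⱼ where attribute j ∈ Moviei, else bᵢⱼ.
Initial tableau (one row per fragment):
  row 1: a1 a2 a3 a4 b15 a6
  row 2: a1 a2 a3 a4 a5 b26
  row 3: a1 b32 b33 a4 a5 b36
  row 4: b41 a2 a3 a4 b45 a6
Rows 2 and 3 agree on Studio; apply Studio→DName, Genre and equate their DName, Genre entries.
Rows 1 and 2 agree on DName, Budget; apply DName, Budget→Year and equate their Year entries.
Rows 1 and 3 agree on DName, Budget; apply DName, Budget→Year and equate their Year entries.
Rows 1 and 2 agree on DName; apply DName→Studio and equate their Studio entries.
Row 1 is now all distinguished symbols — the join is lossless.

Yes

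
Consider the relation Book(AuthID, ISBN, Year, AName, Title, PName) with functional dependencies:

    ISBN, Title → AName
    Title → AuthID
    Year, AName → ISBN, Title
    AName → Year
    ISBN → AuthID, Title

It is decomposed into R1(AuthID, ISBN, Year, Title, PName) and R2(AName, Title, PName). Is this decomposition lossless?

No

Common attributes: R1 ∩ R2 = {Title, PName}.
Closure of {Title, PName}: Title → AuthID applies, adding AuthID. So (Title, PName)⁺ = {AuthID, Title, PName}.
The closure contains neither all of R1 = {AuthID, ISBN, Year, Title, PName} nor all of R2 = {AName, Title, PName}, so the common attributes are not a superkey of either fragment. The join is lossy.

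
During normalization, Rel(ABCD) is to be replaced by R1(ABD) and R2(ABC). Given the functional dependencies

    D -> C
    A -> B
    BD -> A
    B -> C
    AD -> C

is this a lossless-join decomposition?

Yes

Common attributes: R1 ∩ R2 = {AB}.
Closure of {AB}: B → C applies, adding C. So (AB)⁺ = {ABC}.
This closure contains every attribute of R2, so R1 ∩ R2 → R2. The join is lossless.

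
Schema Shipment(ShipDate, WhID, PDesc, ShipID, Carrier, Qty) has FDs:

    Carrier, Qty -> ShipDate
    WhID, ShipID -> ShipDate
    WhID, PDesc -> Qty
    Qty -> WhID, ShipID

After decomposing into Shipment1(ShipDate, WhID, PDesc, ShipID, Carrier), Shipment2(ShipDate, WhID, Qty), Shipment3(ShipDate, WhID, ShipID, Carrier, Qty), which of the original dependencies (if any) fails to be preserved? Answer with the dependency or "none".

Check WhID, PDesc → Qty: no single fragment contains all of {WhID, PDesc, Qty}, and the restricted closure of {WhID, PDesc} across the fragments never reaches {Qty}.
Carrier, Qty → ShipDate is preserved.
WhID, ShipID → ShipDate is preserved.
Qty → WhID, ShipID is preserved.

WhID, PDesc -> Qty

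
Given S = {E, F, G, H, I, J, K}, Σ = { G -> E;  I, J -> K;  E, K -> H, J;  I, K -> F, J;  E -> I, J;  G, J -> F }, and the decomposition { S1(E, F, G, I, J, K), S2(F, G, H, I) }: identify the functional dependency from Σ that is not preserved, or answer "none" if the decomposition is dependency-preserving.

E, K -> H, J

Check E, K → H, J: no single fragment contains all of {E, H, J, K}, and the restricted closure of {E, K} across the fragments never reaches {H, J}.
G → E is preserved.
I, J → K is preserved.
I, K → F, J is preserved.
E → I, J is preserved.
G, J → F is preserved.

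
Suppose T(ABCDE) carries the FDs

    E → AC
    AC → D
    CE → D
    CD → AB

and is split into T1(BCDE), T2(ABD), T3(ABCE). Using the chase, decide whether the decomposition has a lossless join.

Chase test. Columns are ABCDE; row i has aⱼ where attribute j ∈ Ti, else bᵢⱼ.
Initial tableau (one row per fragment):
  row 1: b11 a2 a3 a4 a5
  row 2: a1 a2 b23 a4 b25
  row 3: a1 a2 a3 b34 a5
Rows 1 and 3 agree on E; apply E→AC and equate their AC entries.
Rows 1 and 3 agree on AC; apply AC→D and equate their D entries.
Row 1 is now all distinguished symbols — the join is lossless.

Yes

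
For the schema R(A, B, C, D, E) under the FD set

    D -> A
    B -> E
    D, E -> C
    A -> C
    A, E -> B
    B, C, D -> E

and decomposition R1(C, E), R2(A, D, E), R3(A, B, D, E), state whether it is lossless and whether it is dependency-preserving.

lossy and not dependency-preserving

Lossless test (chase): Rows 2 and 3 agree on D, E; apply D, E→C and equate their C entries. Rows 2 and 3 agree on A, E; apply A, E→B and equate their B entries. No row becomes fully distinguished — the join is lossy.
Dependency preservation: the restricted closure of {D, E} across the fragments never reaches {C}, so D, E → C cannot be enforced without a join — not preserved.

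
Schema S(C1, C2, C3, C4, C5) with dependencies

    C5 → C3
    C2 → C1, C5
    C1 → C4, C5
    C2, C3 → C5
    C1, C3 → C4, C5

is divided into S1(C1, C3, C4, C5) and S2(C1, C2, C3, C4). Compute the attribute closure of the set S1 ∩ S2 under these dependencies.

C1, C3, C4, C5

S1 ∩ S2 = {C1, C3, C4}.
C1 → C4, C5 applies, adding C5
Closure: {C1, C3, C4, C5}.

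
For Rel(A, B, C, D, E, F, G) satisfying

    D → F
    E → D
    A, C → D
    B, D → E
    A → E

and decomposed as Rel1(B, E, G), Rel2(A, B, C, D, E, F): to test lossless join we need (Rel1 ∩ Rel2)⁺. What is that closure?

Rel1 ∩ Rel2 = {B, E}.
E → D applies, adding D
D → F applies, adding F
Closure: {B, D, E, F}.

B, D, E, F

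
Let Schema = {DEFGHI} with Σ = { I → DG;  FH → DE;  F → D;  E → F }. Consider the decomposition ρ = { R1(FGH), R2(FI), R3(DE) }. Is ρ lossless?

No

Chase test. Columns are DEFGHI; row i has aⱼ where attribute j ∈ Ri, else bᵢⱼ.
Initial tableau (one row per fragment):
  row 1: b11 b12 a3 a4 a5 b16
  row 2: b21 b22 a3 b24 b25 a6
  row 3: a1 a2 b33 b34 b35 b36
Rows 1 and 2 agree on F; apply F→D and equate their D entries.
No row becomes fully distinguished — the join is lossy.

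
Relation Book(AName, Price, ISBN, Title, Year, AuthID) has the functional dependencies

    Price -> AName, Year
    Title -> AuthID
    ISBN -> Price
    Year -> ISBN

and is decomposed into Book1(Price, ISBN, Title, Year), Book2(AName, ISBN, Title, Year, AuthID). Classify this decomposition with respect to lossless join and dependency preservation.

Lossless test: (ISBN, Title, Year)⁺ = {AName, Price, ISBN, Title, Year, AuthID}, which contains all of one fragment — lossless.
Dependency preservation: Price → AName, Year is not contained in any single fragment, but the restricted closure of its left-hand side across the fragments still reaches the right-hand side; the remaining FDs each lie inside some fragment. All dependencies are preserved.

lossless and dependency-preserving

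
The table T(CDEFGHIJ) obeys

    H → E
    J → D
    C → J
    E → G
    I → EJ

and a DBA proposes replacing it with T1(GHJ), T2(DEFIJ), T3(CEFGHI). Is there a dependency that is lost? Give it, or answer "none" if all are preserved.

Check C → J: no single fragment contains all of {CJ}, and the restricted closure of {C} across the fragments never reaches {J}.
H → E is preserved.
J → D is preserved.
E → G is preserved.
I → EJ is preserved.

C → J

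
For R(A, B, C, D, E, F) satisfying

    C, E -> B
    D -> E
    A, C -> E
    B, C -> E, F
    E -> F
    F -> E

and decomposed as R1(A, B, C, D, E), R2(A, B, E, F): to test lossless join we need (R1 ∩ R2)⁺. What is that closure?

A, B, E, F

R1 ∩ R2 = {A, B, E}.
E → F applies, adding F
Closure: {A, B, E, F}.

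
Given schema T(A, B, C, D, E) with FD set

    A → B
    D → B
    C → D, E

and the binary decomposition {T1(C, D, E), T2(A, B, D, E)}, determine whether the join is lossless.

No

Common attributes: T1 ∩ T2 = {D, E}.
Closure of {D, E}: D → B applies, adding B. So (D, E)⁺ = {B, D, E}.
The closure contains neither all of T1 = {C, D, E} nor all of T2 = {A, B, D, E}, so the common attributes are not a superkey of either fragment. The join is lossy.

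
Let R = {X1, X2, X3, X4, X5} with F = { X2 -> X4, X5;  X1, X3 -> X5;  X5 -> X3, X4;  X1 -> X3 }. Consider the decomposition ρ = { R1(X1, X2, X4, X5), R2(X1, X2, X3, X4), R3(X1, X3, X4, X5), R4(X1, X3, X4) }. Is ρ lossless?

Chase test. Columns are X1, X2, X3, X4, X5; row i has aⱼ where attribute j ∈ Ri, else bᵢⱼ.
Initial tableau (one row per fragment):
  row 1: a1 a2 b13 a4 a5
  row 2: a1 a2 a3 a4 b25
  row 3: a1 b32 a3 a4 a5
  row 4: a1 b42 a3 a4 b45
Rows 1 and 2 agree on X2; apply X2→X4, X5 and equate their X4, X5 entries.
Rows 2 and 4 agree on X1, X3; apply X1, X3→X5 and equate their X5 entries.
Rows 1 and 2 agree on X5; apply X5→X3, X4 and equate their X3, X4 entries.
Row 1 is now all distinguished symbols — the join is lossless.

Yes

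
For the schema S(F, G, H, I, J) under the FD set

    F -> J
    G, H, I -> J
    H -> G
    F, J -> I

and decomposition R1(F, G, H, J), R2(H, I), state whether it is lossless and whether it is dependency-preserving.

Lossless test: (H)⁺ = {G, H}, which is a superkey of neither fragment — lossy.
Dependency preservation: the restricted closure of {G, H, I} across the fragments never reaches {J}, so G, H, I → J cannot be enforced without a join — not preserved.

lossy and not dependency-preserving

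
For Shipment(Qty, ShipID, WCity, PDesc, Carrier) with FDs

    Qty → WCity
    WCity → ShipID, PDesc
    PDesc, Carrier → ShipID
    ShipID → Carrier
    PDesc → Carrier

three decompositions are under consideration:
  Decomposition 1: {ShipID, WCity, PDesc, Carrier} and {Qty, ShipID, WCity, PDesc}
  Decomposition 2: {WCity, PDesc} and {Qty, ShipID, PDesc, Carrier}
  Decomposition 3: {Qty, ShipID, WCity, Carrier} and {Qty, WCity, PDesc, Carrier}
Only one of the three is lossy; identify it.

Decomposition 2

Decomposition 1: common = {ShipID, WCity, PDesc}, closure = {ShipID, WCity, PDesc, Carrier} → lossless.
Decomposition 2: common = {PDesc}, closure = {ShipID, PDesc, Carrier} → lossy.
Decomposition 3: common = {Qty, WCity, Carrier}, closure = {Qty, ShipID, WCity, PDesc, Carrier} → lossless.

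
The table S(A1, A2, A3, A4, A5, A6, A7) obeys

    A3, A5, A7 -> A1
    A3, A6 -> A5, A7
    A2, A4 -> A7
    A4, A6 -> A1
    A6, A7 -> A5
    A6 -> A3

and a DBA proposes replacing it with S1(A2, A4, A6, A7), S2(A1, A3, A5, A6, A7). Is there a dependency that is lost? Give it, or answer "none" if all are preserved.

none

A3, A5, A7 → A1 lies within S2.
A3, A6 → A5, A7 lies within S2.
A2, A4 → A7 lies within S1.
A4, A6 → A1: restricted closure across fragments reaches A1.
A6, A7 → A5 lies within S2.
A6 → A3 lies within S2.
Every dependency is enforceable on the fragments, so the decomposition is dependency-preserving.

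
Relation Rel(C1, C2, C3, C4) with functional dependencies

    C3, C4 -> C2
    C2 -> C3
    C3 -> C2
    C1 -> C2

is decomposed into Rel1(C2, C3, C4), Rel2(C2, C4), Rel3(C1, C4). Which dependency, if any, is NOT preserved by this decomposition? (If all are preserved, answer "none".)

C1 -> C2

Check C1 → C2: no single fragment contains all of {C1, C2}, and the restricted closure of {C1} across the fragments never reaches {C2}.
C3, C4 → C2 is preserved.
C2 → C3 is preserved.
C3 → C2 is preserved.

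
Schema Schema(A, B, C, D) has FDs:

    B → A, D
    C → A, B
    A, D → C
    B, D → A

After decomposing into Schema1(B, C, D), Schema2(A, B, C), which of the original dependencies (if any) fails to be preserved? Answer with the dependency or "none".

A, D → C

Check A, D → C: no single fragment contains all of {A, C, D}, and the restricted closure of {A, D} across the fragments never reaches {C}.
B → A, D is preserved.
C → A, B is preserved.
B, D → A is preserved.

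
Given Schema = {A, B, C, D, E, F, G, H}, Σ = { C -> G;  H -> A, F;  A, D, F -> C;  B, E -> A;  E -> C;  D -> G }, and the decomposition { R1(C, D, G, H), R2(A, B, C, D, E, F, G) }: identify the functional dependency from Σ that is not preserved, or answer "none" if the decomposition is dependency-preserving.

H -> A, F

Check H → A, F: no single fragment contains all of {A, F, H}, and the restricted closure of {H} across the fragments never reaches {A, F}.
C → G is preserved.
A, D, F → C is preserved.
B, E → A is preserved.
E → C is preserved.
D → G is preserved.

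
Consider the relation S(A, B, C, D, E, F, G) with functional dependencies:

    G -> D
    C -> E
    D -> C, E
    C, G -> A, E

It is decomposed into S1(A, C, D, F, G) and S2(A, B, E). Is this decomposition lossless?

Common attributes: S1 ∩ S2 = {A}.
No dependency enlarges {A}, so (A)⁺ = {A}.
The closure contains neither all of S1 = {A, C, D, F, G} nor all of S2 = {A, B, E}, so the common attributes are not a superkey of either fragment. The join is lossy.

No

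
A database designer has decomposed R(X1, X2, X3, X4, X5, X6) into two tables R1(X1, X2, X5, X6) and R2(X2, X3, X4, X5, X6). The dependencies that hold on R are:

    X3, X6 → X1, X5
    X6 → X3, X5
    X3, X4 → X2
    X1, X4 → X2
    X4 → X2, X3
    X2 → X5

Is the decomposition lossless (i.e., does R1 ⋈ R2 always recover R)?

Yes

Common attributes: R1 ∩ R2 = {X2, X5, X6}.
Closure of {X2, X5, X6}: X6 → X3, X5 applies, adding X3; X3, X6 → X1, X5 applies, adding X1. So (X2, X5, X6)⁺ = {X1, X2, X3, X5, X6}.
This closure contains every attribute of R1, so R1 ∩ R2 → R1. The join is lossless.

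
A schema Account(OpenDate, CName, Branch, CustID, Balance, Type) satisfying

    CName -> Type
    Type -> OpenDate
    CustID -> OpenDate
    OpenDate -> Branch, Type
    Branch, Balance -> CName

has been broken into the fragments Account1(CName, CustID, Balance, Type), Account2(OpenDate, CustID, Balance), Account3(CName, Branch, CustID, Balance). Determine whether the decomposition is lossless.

Yes

Chase test. Columns are OpenDate, CName, Branch, CustID, Balance, Type; row i has aⱼ where attribute j ∈ Accounti, else bᵢⱼ.
Initial tableau (one row per fragment):
  row 1: b11 a2 b13 a4 a5 a6
  row 2: a1 b22 b23 a4 a5 b26
  row 3: b31 a2 a3 a4 a5 b36
Rows 1 and 3 agree on CName; apply CName→Type and equate their Type entries.
Rows 1 and 3 agree on Type; apply Type→OpenDate and equate their OpenDate entries.
Rows 1 and 2 agree on CustID; apply CustID→OpenDate and equate their OpenDate entries.
Rows 1 and 2 agree on OpenDate; apply OpenDate→Branch, Type and equate their Branch, Type entries.
Rows 1 and 3 agree on OpenDate; apply OpenDate→Branch, Type and equate their Branch, Type entries.
Rows 1 and 2 agree on Branch, Balance; apply Branch, Balance→CName and equate their CName entries.
Row 1 is now all distinguished symbols — the join is lossless.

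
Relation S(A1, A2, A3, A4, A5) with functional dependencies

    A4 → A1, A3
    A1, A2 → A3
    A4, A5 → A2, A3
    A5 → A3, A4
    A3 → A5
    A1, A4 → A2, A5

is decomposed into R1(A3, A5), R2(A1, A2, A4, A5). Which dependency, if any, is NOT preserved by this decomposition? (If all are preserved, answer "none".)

none

A4 → A1, A3: restricted closure across fragments reaches A1, A3.
A1, A2 → A3: restricted closure across fragments reaches A3.
A4, A5 → A2, A3: restricted closure across fragments reaches A2, A3.
A5 → A3, A4: restricted closure across fragments reaches A3, A4.
A3 → A5 lies within R1.
A1, A4 → A2, A5 lies within R2.
Every dependency is enforceable on the fragments, so the decomposition is dependency-preserving.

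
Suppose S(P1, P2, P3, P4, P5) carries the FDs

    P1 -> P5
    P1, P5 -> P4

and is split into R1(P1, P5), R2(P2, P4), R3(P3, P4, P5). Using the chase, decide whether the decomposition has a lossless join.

No

Chase test. Columns are P1, P2, P3, P4, P5; row i has aⱼ where attribute j ∈ Ri, else bᵢⱼ.
Initial tableau (one row per fragment):
  row 1: a1 b12 b13 b14 a5
  row 2: b21 a2 b23 a4 b25
  row 3: b31 b32 a3 a4 a5
No row becomes fully distinguished — the join is lossy.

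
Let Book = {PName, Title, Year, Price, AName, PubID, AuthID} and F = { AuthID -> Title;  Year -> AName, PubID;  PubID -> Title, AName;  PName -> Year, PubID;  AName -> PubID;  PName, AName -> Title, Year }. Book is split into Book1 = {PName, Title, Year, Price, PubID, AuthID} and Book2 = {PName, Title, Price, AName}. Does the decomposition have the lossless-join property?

Common attributes: Book1 ∩ Book2 = {PName, Title, Price}.
Closure of {PName, Title, Price}: PName → Year, PubID applies, adding Year, PubID; Year → AName, PubID applies, adding AName. So (PName, Title, Price)⁺ = {PName, Title, Year, Price, AName, PubID}.
This closure contains every attribute of Book2, so Book1 ∩ Book2 → Book2. The join is lossless.

Yes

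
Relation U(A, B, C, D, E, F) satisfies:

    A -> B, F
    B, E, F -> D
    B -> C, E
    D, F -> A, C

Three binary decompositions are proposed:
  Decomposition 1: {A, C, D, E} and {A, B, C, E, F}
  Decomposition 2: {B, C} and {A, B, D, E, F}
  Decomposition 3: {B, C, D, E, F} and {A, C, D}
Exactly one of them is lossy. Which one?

Decomposition 1: common = {A, C, E}, closure = {A, B, C, D, E, F} → lossless.
Decomposition 2: common = {B}, closure = {B, C, E} → lossless.
Decomposition 3: common = {C, D}, closure = {C, D} → lossy.

Decomposition 3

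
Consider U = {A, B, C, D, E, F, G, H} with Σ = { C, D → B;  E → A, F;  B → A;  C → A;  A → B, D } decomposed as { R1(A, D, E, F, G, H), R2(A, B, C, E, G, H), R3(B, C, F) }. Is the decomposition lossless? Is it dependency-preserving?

Lossless test (chase): Rows 1 and 2 agree on E; apply E→A, F and equate their A, F entries. Rows 2 and 3 agree on B; apply B→A and equate their A entries. Rows 1 and 2 agree on A; apply A→B, D and equate their B, D entries. Rows 1 and 3 agree on A; apply A→B, D and equate their B, D entries. Row 2 is now all distinguished symbols — the join is lossless.
Dependency preservation: C, D → B; A → B, D are not contained in any single fragment, but the restricted closure of each left-hand side across the fragments still reaches the right-hand side; the remaining FDs each lie inside some fragment. All dependencies are preserved.

lossless and dependency-preserving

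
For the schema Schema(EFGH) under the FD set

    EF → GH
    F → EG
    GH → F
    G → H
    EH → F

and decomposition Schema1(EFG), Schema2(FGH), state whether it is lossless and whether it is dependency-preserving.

lossless but not dependency-preserving

Lossless test: (FG)⁺ = {EFGH}, which contains all of one fragment — lossless.
Dependency preservation: the restricted closure of {EH} across the fragments never reaches {F}, so EH → F cannot be enforced without a join — not preserved.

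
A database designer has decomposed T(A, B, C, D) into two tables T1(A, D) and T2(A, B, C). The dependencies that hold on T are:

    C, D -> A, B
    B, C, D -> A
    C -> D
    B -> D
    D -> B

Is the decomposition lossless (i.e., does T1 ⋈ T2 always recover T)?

No

Common attributes: T1 ∩ T2 = {A}.
No dependency enlarges {A}, so (A)⁺ = {A}.
The closure contains neither all of T1 = {A, D} nor all of T2 = {A, B, C}, so the common attributes are not a superkey of either fragment. The join is lossy.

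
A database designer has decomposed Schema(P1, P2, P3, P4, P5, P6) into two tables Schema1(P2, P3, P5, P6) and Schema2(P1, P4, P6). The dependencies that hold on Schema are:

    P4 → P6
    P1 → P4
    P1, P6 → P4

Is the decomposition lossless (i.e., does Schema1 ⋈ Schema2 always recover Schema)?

No

Common attributes: Schema1 ∩ Schema2 = {P6}.
No dependency enlarges {P6}, so (P6)⁺ = {P6}.
The closure contains neither all of Schema1 = {P2, P3, P5, P6} nor all of Schema2 = {P1, P4, P6}, so the common attributes are not a superkey of either fragment. The join is lossy.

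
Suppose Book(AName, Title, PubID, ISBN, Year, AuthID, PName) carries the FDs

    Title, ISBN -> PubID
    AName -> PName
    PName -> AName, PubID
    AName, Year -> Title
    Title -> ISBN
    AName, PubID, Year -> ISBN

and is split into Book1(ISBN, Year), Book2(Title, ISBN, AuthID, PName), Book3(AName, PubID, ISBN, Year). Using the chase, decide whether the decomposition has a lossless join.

Chase test. Columns are AName, Title, PubID, ISBN, Year, AuthID, PName; row i has aⱼ where attribute j ∈ Booki, else bᵢⱼ.
Initial tableau (one row per fragment):
  row 1: b11 b12 b13 a4 a5 b16 b17
  row 2: b21 a2 b23 a4 b25 a6 a7
  row 3: a1 b32 a3 a4 a5 b36 b37
No row becomes fully distinguished — the join is lossy.

No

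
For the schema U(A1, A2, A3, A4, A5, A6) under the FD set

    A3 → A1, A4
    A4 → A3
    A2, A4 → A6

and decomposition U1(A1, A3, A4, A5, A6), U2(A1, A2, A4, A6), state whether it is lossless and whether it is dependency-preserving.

Lossless test: (A1, A4, A6)⁺ = {A1, A3, A4, A6}, which is a superkey of neither fragment — lossy.
Dependency preservation: every FD's attributes lie within a single fragment, so each can be enforced locally — preserved.

lossy but dependency-preserving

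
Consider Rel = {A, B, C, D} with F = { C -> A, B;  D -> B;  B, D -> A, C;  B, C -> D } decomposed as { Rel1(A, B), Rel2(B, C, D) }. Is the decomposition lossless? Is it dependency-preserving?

lossy and not dependency-preserving

Lossless test: (B)⁺ = {B}, which is a superkey of neither fragment — lossy.
Dependency preservation: the restricted closure of {C} across the fragments never reaches {A, B}, so C → A, B cannot be enforced without a join — not preserved.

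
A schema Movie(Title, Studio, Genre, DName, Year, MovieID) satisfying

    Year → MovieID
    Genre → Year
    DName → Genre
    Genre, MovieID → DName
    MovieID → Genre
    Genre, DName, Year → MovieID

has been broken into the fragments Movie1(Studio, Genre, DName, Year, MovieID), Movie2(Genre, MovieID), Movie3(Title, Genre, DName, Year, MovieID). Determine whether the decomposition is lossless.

Chase test. Columns are Title, Studio, Genre, DName, Year, MovieID; row i has aⱼ where attribute j ∈ Moviei, else bᵢⱼ.
Initial tableau (one row per fragment):
  row 1: b11 a2 a3 a4 a5 a6
  row 2: b21 b22 a3 b24 b25 a6
  row 3: a1 b32 a3 a4 a5 a6
Rows 1 and 2 agree on Genre; apply Genre→Year and equate their Year entries.
Rows 1 and 2 agree on Genre, MovieID; apply Genre, MovieID→DName and equate their DName entries.
No row becomes fully distinguished — the join is lossy.

No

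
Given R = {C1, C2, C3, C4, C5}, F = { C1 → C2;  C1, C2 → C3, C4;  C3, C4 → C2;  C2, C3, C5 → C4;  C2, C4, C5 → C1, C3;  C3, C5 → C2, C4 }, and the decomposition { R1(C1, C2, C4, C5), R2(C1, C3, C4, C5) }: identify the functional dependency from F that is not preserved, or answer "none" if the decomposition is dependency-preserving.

Check C3, C4 → C2: no single fragment contains all of {C2, C3, C4}, and the restricted closure of {C3, C4} across the fragments never reaches {C2}.
C1 → C2 is preserved.
C1, C2 → C3, C4 is preserved.
C2, C3, C5 → C4 is preserved.
C2, C4, C5 → C1, C3 is preserved.
C3, C5 → C2, C4 is preserved.

C3, C4 → C2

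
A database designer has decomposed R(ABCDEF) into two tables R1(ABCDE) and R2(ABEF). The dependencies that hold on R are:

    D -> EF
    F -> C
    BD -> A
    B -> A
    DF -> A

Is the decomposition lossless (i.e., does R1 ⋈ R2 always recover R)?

Common attributes: R1 ∩ R2 = {ABE}.
No dependency enlarges {ABE}, so (ABE)⁺ = {ABE}.
The closure contains neither all of R1 = {ABCDE} nor all of R2 = {ABEF}, so the common attributes are not a superkey of either fragment. The join is lossy.

No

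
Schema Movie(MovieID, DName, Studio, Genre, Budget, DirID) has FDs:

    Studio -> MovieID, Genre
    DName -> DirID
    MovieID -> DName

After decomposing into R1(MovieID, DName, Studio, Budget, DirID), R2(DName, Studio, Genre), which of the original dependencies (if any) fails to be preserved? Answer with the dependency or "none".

none

Studio → MovieID, Genre: restricted closure across fragments reaches MovieID, Genre.
DName → DirID lies within R1.
MovieID → DName lies within R1.
Every dependency is enforceable on the fragments, so the decomposition is dependency-preserving.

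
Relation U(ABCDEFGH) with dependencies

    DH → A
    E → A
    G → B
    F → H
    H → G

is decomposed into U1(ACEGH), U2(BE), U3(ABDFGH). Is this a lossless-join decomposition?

No

Chase test. Columns are ABCDEFGH; row i has aⱼ where attribute j ∈ Ui, else bᵢⱼ.
Initial tableau (one row per fragment):
  row 1: a1 b12 a3 b14 a5 b16 a7 a8
  row 2: b21 a2 b23 b24 a5 b26 b27 b28
  row 3: a1 a2 b33 a4 b35 a6 a7 a8
Rows 1 and 2 agree on E; apply E→A and equate their A entries.
Rows 1 and 3 agree on G; apply G→B and equate their B entries.
No row becomes fully distinguished — the join is lossy.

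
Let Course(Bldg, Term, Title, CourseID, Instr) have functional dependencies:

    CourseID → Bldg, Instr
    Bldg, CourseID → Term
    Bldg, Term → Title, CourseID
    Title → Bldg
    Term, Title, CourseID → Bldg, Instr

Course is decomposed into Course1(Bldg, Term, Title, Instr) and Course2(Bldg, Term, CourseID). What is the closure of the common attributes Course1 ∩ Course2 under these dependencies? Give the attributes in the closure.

Course1 ∩ Course2 = {Bldg, Term}.
Bldg, Term → Title, CourseID applies, adding Title, CourseID
Term, Title, CourseID → Bldg, Instr applies, adding Instr
Closure: {Bldg, Term, Title, CourseID, Instr}.

Bldg, Term, Title, CourseID, Instr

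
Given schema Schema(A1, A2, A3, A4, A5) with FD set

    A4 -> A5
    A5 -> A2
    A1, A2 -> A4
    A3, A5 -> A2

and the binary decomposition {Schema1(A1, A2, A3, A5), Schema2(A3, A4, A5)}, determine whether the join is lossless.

Common attributes: Schema1 ∩ Schema2 = {A3, A5}.
Closure of {A3, A5}: A5 → A2 applies, adding A2. So (A3, A5)⁺ = {A2, A3, A5}.
The closure contains neither all of Schema1 = {A1, A2, A3, A5} nor all of Schema2 = {A3, A4, A5}, so the common attributes are not a superkey of either fragment. The join is lossy.

No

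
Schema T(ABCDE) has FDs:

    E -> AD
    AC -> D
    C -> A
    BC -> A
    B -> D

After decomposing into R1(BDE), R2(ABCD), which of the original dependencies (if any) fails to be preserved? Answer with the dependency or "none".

Check E → AD: no single fragment contains all of {ADE}, and the restricted closure of {E} across the fragments never reaches {AD}.
AC → D is preserved.
C → A is preserved.
BC → A is preserved.
B → D is preserved.

E -> AD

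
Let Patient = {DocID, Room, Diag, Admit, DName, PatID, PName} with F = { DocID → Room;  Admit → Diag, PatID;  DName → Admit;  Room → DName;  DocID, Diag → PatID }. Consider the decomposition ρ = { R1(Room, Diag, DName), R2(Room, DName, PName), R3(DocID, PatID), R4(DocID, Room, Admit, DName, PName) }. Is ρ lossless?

Yes

Chase test. Columns are DocID, Room, Diag, Admit, DName, PatID, PName; row i has aⱼ where attribute j ∈ Ri, else bᵢⱼ.
Initial tableau (one row per fragment):
  row 1: b11 a2 a3 b14 a5 b16 b17
  row 2: b21 a2 b23 b24 a5 b26 a7
  row 3: a1 b32 b33 b34 b35 a6 b37
  row 4: a1 a2 b43 a4 a5 b46 a7
Rows 3 and 4 agree on DocID; apply DocID→Room and equate their Room entries.
Rows 1 and 2 agree on DName; apply DName→Admit and equate their Admit entries.
Rows 1 and 4 agree on DName; apply DName→Admit and equate their Admit entries.
Rows 1 and 3 agree on Room; apply Room→DName and equate their DName entries.
Rows 1 and 2 agree on Admit; apply Admit→Diag, PatID and equate their Diag, PatID entries.
Rows 1 and 4 agree on Admit; apply Admit→Diag, PatID and equate their Diag, PatID entries.
Rows 1 and 3 agree on DName; apply DName→Admit and equate their Admit entries.
Rows 1 and 3 agree on Admit; apply Admit→Diag, PatID and equate their Diag, PatID entries.
Row 4 is now all distinguished symbols — the join is lossless.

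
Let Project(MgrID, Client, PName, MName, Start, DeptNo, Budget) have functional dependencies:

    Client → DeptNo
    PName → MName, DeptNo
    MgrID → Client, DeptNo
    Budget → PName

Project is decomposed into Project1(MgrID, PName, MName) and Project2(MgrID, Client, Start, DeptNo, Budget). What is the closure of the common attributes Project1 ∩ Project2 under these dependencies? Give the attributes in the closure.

MgrID, Client, DeptNo

Project1 ∩ Project2 = {MgrID}.
MgrID → Client, DeptNo applies, adding Client, DeptNo
Closure: {MgrID, Client, DeptNo}.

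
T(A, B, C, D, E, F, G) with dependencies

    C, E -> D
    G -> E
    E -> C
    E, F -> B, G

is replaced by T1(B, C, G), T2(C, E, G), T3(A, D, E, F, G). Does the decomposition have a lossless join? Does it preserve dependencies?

lossy and not dependency-preserving

Lossless test (chase): Rows 1 and 2 agree on G; apply G→E and equate their E entries. Rows 1 and 3 agree on E; apply E→C and equate their C entries. Rows 1 and 2 agree on C, E; apply C, E→D and equate their D entries. Rows 1 and 3 agree on C, E; apply C, E→D and equate their D entries. No row becomes fully distinguished — the join is lossy.
Dependency preservation: the restricted closure of {E, F} across the fragments never reaches {B, G}, so E, F → B, G cannot be enforced without a join — not preserved.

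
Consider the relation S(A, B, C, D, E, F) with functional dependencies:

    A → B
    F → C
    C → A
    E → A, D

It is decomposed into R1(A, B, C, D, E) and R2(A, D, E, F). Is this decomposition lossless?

No

Common attributes: R1 ∩ R2 = {A, D, E}.
Closure of {A, D, E}: A → B applies, adding B. So (A, D, E)⁺ = {A, B, D, E}.
The closure contains neither all of R1 = {A, B, C, D, E} nor all of R2 = {A, D, E, F}, so the common attributes are not a superkey of either fragment. The join is lossy.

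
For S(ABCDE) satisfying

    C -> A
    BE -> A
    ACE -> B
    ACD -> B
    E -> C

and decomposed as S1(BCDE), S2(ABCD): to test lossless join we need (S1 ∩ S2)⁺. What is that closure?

S1 ∩ S2 = {BCD}.
C → A applies, adding A
Closure: {ABCD}.

ABCD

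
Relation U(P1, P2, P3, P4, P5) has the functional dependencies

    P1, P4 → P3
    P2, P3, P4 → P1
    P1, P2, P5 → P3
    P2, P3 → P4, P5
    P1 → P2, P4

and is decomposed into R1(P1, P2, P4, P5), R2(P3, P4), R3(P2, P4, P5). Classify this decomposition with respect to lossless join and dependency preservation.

Lossless test (chase): applying each FD to every pair of rows produces no changes in the tableau, so no row becomes fully distinguished — the join is lossy.
Dependency preservation: the restricted closure of {P1, P4} across the fragments never reaches {P3}, so P1, P4 → P3 cannot be enforced without a join — not preserved.

lossy and not dependency-preserving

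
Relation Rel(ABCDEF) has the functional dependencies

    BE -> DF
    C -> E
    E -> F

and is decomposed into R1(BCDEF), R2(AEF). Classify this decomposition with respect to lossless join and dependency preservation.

Lossless test: (EF)⁺ = {EF}, which is a superkey of neither fragment — lossy.
Dependency preservation: every FD's attributes lie within a single fragment, so each can be enforced locally — preserved.

lossy but dependency-preserving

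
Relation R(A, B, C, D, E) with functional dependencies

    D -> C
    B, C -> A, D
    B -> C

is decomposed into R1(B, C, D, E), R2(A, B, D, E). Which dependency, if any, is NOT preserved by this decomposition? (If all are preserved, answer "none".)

none

D → C lies within R1.
B, C → A, D: restricted closure across fragments reaches A, D.
B → C lies within R1.
Every dependency is enforceable on the fragments, so the decomposition is dependency-preserving.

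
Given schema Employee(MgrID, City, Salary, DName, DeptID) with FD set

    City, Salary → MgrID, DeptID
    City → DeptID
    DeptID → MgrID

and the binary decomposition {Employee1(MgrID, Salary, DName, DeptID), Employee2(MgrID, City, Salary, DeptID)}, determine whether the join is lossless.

No

Common attributes: Employee1 ∩ Employee2 = {MgrID, Salary, DeptID}.
No dependency enlarges {MgrID, Salary, DeptID}, so (MgrID, Salary, DeptID)⁺ = {MgrID, Salary, DeptID}.
The closure contains neither all of Employee1 = {MgrID, Salary, DName, DeptID} nor all of Employee2 = {MgrID, City, Salary, DeptID}, so the common attributes are not a superkey of either fragment. The join is lossy.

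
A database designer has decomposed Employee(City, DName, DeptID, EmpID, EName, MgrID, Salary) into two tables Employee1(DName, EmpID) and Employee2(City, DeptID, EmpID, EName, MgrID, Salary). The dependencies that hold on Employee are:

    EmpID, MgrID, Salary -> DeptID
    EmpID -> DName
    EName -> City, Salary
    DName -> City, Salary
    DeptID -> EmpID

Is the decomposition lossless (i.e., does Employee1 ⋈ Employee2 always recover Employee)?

Yes

Common attributes: Employee1 ∩ Employee2 = {EmpID}.
Closure of {EmpID}: EmpID → DName applies, adding DName; DName → City, Salary applies, adding City, Salary. So (EmpID)⁺ = {City, DName, EmpID, Salary}.
This closure contains every attribute of Employee1, so Employee1 ∩ Employee2 → Employee1. The join is lossless.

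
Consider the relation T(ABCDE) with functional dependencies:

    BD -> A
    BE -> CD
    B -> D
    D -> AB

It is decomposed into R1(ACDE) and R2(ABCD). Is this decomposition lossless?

Yes

Common attributes: R1 ∩ R2 = {ACD}.
Closure of {ACD}: D → AB applies, adding B. So (ACD)⁺ = {ABCD}.
This closure contains every attribute of R2, so R1 ∩ R2 → R2. The join is lossless.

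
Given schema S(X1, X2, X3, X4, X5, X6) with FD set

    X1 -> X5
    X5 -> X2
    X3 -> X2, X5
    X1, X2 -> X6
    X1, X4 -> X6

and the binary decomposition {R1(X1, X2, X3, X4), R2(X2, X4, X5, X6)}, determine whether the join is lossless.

Common attributes: R1 ∩ R2 = {X2, X4}.
No dependency enlarges {X2, X4}, so (X2, X4)⁺ = {X2, X4}.
The closure contains neither all of R1 = {X1, X2, X3, X4} nor all of R2 = {X2, X4, X5, X6}, so the common attributes are not a superkey of either fragment. The join is lossy.

No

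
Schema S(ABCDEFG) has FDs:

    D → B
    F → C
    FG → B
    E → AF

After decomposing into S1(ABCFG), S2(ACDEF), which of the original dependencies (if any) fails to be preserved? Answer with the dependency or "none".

D → B

Check D → B: no single fragment contains all of {BD}, and the restricted closure of {D} across the fragments never reaches {B}.
F → C is preserved.
FG → B is preserved.
E → AF is preserved.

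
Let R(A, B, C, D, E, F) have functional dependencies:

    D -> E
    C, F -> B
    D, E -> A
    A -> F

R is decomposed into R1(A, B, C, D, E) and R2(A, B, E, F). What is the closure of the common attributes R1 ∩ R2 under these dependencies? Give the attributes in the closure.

R1 ∩ R2 = {A, B, E}.
A → F applies, adding F
Closure: {A, B, E, F}.

A, B, E, F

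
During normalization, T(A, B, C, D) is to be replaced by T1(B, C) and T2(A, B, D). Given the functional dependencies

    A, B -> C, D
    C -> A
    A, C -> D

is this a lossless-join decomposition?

Common attributes: T1 ∩ T2 = {B}.
No dependency enlarges {B}, so (B)⁺ = {B}.
The closure contains neither all of T1 = {B, C} nor all of T2 = {A, B, D}, so the common attributes are not a superkey of either fragment. The join is lossy.

No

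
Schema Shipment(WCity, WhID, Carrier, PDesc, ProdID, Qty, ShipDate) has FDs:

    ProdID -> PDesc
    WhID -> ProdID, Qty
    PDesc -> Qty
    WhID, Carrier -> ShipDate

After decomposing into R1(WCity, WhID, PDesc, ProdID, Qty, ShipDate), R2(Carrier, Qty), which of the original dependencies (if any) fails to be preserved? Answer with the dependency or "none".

WhID, Carrier -> ShipDate

Check WhID, Carrier → ShipDate: no single fragment contains all of {WhID, Carrier, ShipDate}, and the restricted closure of {WhID, Carrier} across the fragments never reaches {ShipDate}.
ProdID → PDesc is preserved.
WhID → ProdID, Qty is preserved.
PDesc → Qty is preserved.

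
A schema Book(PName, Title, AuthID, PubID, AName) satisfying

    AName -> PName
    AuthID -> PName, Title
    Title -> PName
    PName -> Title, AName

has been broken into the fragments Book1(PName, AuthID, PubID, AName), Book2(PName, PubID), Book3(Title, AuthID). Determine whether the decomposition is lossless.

Yes

Chase test. Columns are PName, Title, AuthID, PubID, AName; row i has aⱼ where attribute j ∈ Booki, else bᵢⱼ.
Initial tableau (one row per fragment):
  row 1: a1 b12 a3 a4 a5
  row 2: a1 b22 b23 a4 b25
  row 3: b31 a2 a3 b34 b35
Rows 1 and 3 agree on AuthID; apply AuthID→PName, Title and equate their PName, Title entries.
Rows 1 and 2 agree on PName; apply PName→Title, AName and equate their Title, AName entries.
Rows 1 and 3 agree on PName; apply PName→Title, AName and equate their Title, AName entries.
Row 1 is now all distinguished symbols — the join is lossless.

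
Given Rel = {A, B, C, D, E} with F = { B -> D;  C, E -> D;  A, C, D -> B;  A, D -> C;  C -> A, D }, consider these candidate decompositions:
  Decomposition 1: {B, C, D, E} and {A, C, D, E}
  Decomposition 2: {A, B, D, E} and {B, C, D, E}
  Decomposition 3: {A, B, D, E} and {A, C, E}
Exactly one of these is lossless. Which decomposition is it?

Decomposition 1: common = {C, D, E}, closure = {A, B, C, D, E} → lossless.
Decomposition 2: common = {B, D, E}, closure = {B, D, E} → lossy.
Decomposition 3: common = {A, E}, closure = {A, E} → lossy.

Decomposition 1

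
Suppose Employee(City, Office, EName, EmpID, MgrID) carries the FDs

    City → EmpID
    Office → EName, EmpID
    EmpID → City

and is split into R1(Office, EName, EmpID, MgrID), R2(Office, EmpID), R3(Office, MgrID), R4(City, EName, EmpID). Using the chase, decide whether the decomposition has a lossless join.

Yes

Chase test. Columns are City, Office, EName, EmpID, MgrID; row i has aⱼ where attribute j ∈ Ri, else bᵢⱼ.
Initial tableau (one row per fragment):
  row 1: b11 a2 a3 a4 a5
  row 2: b21 a2 b23 a4 b25
  row 3: b31 a2 b33 b34 a5
  row 4: a1 b42 a3 a4 b45
Rows 1 and 2 agree on Office; apply Office→EName, EmpID and equate their EName, EmpID entries.
Rows 1 and 3 agree on Office; apply Office→EName, EmpID and equate their EName, EmpID entries.
Rows 1 and 2 agree on EmpID; apply EmpID→City and equate their City entries.
Rows 1 and 3 agree on EmpID; apply EmpID→City and equate their City entries.
Rows 1 and 4 agree on EmpID; apply EmpID→City and equate their City entries.
Row 1 is now all distinguished symbols — the join is lossless.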